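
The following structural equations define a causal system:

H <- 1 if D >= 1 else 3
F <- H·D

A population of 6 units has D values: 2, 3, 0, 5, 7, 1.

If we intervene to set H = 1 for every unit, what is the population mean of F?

The intervention sets H=1 in all 6 units regardless of D. Recomputing F per unit gives 2, 3, 0, 5, 7, 1; average 3.

3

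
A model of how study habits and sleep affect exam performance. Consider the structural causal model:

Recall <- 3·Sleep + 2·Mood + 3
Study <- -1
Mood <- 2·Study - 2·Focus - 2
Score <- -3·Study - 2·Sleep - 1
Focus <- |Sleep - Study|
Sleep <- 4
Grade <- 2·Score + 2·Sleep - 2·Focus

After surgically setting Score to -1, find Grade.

The intervention breaks the incoming arrows to Score: Score <- -3·Study - 2·Sleep - 1 no longer applies, and Score = -1.
Focus = |Sleep - Study|  [with Sleep=4, Study=-1]  = 5
Grade = 2·Score + 2·Sleep - 2·Focus  [with Score=-1, Sleep=4, Focus=5]  = -4

-4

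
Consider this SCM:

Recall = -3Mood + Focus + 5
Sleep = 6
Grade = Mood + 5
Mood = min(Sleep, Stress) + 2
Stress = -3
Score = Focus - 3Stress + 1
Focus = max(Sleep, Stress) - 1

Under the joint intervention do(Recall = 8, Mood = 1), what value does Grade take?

6

Setting Recall = 8, Mood = 1 by intervention discards those variables' equations.
Grade = Mood + 5  [with Mood=1]  = 6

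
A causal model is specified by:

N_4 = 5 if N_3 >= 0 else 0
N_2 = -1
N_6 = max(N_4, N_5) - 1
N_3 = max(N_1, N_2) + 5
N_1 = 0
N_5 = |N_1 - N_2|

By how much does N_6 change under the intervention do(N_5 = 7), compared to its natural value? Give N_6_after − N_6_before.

The intervention breaks the incoming arrows to N_5: N_5 = |N_1 - N_2| no longer applies, and N_5 = 7.
N_3 = max(N_1, N_2) + 5  [with N_1=0, N_2=-1]  = 5
N_4 = 5 if N_3 >= 0 else 0  [with N_3=5]  = 5
N_6 = max(N_4, N_5) - 1  [with N_4=5, N_5=7]  = 6
Without intervention: N_3 = max(N_1, N_2) + 5  [with N_1=0, N_2=-1]  = 5; N_4 = 5 if N_3 >= 0 else 0  [with N_3=5]  = 5; N_5 = |N_1 - N_2|  [with N_1=0, N_2=-1]  = 1; N_6 = max(N_4, N_5) - 1  [with N_4=5, N_5=1]  = 4.
Change = 6 − 4 = 2.

2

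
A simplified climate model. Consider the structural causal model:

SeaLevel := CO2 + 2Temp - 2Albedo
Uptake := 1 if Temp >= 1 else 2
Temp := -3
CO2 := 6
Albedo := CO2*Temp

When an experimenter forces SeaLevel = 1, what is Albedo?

Under do(SeaLevel=1), the mechanism SeaLevel := CO2 + 2Temp - 2Albedo is discarded; SeaLevel is fixed at 1.
Since Albedo is not a descendant of the intervened variable, it is unaffected.
Albedo = CO2*Temp  [with CO2=6, Temp=-3]  = -18

-18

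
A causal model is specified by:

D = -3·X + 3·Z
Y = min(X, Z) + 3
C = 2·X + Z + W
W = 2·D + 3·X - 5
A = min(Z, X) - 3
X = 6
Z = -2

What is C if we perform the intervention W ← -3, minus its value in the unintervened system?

Intervening sets W = -3 and removes its equation (W = 2·D + 3·X - 5).
C = 2·X + Z + W  [with X=6, Z=-2, W=-3]  = 7
Without intervention: D = -3·X + 3·Z  [with X=6, Z=-2]  = -24; W = 2·D + 3·X - 5  [with D=-24, X=6]  = -35; C = 2·X + Z + W  [with X=6, Z=-2, W=-35]  = -25.
Change = 7 − (-25) = 32.

32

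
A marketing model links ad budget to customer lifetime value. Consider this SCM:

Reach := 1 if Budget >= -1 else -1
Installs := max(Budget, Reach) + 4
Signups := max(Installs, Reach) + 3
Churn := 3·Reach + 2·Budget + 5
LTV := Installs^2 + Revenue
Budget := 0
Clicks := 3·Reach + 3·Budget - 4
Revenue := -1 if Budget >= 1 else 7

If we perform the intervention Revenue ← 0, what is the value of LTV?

do(Revenue=0) replaces the equation Revenue := -1 if Budget >= 1 else 7 with the constant Revenue = 0.
Reach = 1 if Budget >= -1 else -1  [with Budget=0]  = 1
Installs = max(Budget, Reach) + 4  [with Budget=0, Reach=1]  = 5
LTV = Installs^2 + Revenue  [with Installs=5, Revenue=0]  = 25

25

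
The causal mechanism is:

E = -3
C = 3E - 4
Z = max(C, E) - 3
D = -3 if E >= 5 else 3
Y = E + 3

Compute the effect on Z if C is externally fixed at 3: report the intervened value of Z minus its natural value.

The intervention breaks the incoming arrows to C: C = 3E - 4 no longer applies, and C = 3.
Z = max(C, E) - 3  [with C=3, E=-3]  = 0
Without intervention: C = 3E - 4  [with E=-3]  = -13; Z = max(C, E) - 3  [with C=-13, E=-3]  = -6.
Change = 0 − (-6) = 6.

6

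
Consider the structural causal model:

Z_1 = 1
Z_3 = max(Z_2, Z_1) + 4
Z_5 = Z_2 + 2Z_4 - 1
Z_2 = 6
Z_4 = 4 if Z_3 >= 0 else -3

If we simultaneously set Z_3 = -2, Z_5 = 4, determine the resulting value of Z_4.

The joint intervention fixes Z_3 = -2, Z_5 = 4, removing each variable's own equation.
Z_4 = 4 if Z_3 >= 0 else -3  [with Z_3=-2]  = -3

-3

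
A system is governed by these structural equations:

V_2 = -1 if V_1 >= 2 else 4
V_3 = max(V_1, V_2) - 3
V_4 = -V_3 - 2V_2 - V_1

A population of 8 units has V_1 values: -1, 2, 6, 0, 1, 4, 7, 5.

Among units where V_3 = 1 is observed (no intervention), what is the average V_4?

E[V_4|V_3=1] averages over only the 4 units with V_3=1 (V_1 = -1, 0, 1, 4): V_4 = -8, -9, -10, -3, mean -7.5.

-7.5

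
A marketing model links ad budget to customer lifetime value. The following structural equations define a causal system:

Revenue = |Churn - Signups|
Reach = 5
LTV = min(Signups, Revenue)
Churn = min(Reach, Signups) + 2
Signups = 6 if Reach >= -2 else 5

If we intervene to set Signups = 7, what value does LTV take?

do(Signups=7) replaces the equation Signups = 6 if Reach >= -2 else 5 with the constant Signups = 7.
Churn = min(Reach, Signups) + 2  [with Reach=5, Signups=7]  = 7
Revenue = |Churn - Signups|  [with Churn=7, Signups=7]  = 0
LTV = min(Signups, Revenue)  [with Signups=7, Revenue=0]  = 0

0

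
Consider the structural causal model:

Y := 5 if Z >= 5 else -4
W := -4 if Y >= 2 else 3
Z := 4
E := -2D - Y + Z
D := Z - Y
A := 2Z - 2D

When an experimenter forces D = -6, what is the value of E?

The intervention breaks the incoming arrows to D: D := Z - Y no longer applies, and D = -6.
Y = 5 if Z >= 5 else -4  [with Z=4]  = -4
E = -2D - Y + Z  [with D=-6, Y=-4, Z=4]  = 20

20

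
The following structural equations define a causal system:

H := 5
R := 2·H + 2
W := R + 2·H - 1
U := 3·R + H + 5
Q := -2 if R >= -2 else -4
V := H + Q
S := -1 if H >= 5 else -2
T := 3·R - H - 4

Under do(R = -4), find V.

Under do(R=-4), the mechanism R := 2·H + 2 is discarded; R is fixed at -4.
Q = -2 if R >= -2 else -4  [with R=-4]  = -4
V = H + Q  [with H=5, Q=-4]  = 1

1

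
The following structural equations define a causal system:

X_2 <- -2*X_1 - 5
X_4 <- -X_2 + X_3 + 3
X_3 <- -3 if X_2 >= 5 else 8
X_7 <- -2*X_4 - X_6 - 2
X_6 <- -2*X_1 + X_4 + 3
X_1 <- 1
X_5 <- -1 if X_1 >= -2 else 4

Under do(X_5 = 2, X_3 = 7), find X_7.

-54

The joint intervention fixes X_5 = 2, X_3 = 7, removing each variable's own equation.
X_2 = -2*X_1 - 5  [with X_1=1]  = -7
X_4 = -X_2 + X_3 + 3  [with X_2=-7, X_3=7]  = 17
X_6 = -2*X_1 + X_4 + 3  [with X_1=1, X_4=17]  = 18
X_7 = -2*X_4 - X_6 - 2  [with X_4=17, X_6=18]  = -54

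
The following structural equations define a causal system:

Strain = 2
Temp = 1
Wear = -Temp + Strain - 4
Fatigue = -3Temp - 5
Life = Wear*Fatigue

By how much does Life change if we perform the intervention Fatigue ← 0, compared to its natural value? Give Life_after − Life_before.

Intervening sets Fatigue = 0 and removes its equation (Fatigue = -3Temp - 5).
Wear = -Temp + Strain - 4  [with Temp=1, Strain=2]  = -3
Life = Wear*Fatigue  [with Wear=-3, Fatigue=0]  = 0
Without intervention: Wear = -Temp + Strain - 4  [with Temp=1, Strain=2]  = -3; Fatigue = -3Temp - 5  [with Temp=1]  = -8; Life = Wear*Fatigue  [with Wear=-3, Fatigue=-8]  = 24.
Change = 0 − 24 = -24.

-24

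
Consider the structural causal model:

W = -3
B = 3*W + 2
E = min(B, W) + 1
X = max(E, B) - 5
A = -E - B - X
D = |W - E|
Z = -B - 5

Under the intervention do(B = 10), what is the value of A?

-13

do(B=10) replaces the equation B = 3*W + 2 with the constant B = 10.
E = min(B, W) + 1  [with B=10, W=-3]  = -2
X = max(E, B) - 5  [with E=-2, B=10]  = 5
A = -E - B - X  [with E=-2, B=10, X=5]  = -13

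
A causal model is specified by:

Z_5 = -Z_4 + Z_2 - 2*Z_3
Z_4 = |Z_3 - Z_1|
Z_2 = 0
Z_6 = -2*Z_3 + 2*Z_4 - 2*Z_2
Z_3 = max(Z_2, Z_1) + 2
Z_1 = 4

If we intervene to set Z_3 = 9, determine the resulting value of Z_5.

do(Z_3=9) replaces the equation Z_3 = max(Z_2, Z_1) + 2 with the constant Z_3 = 9.
Z_4 = |Z_3 - Z_1|  [with Z_3=9, Z_1=4]  = 5
Z_5 = -Z_4 + Z_2 - 2*Z_3  [with Z_4=5, Z_2=0, Z_3=9]  = -23

-23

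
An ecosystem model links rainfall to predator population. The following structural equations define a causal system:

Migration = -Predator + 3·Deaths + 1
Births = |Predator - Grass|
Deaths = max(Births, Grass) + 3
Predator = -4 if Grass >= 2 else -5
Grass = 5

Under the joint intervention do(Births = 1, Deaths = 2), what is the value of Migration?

Setting Births = 1, Deaths = 2 by intervention discards those variables' equations.
Predator = -4 if Grass >= 2 else -5  [with Grass=5]  = -4
Migration = -Predator + 3·Deaths + 1  [with Predator=-4, Deaths=2]  = 11

11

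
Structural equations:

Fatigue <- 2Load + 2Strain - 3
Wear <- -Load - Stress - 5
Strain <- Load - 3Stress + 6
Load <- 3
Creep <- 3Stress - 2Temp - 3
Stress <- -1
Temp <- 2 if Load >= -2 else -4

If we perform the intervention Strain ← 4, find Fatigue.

The intervention breaks the incoming arrows to Strain: Strain <- Load - 3Stress + 6 no longer applies, and Strain = 4.
Fatigue = 2Load + 2Strain - 3  [with Load=3, Strain=4]  = 11

11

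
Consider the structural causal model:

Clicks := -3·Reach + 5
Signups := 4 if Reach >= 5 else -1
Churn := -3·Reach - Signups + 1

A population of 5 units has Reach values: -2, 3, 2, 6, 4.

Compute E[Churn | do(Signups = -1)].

Every unit gets Signups=-1 under the intervention. Churn values become 8, -7, -4, -16, -10; E[Churn|do(Signups=-1)] = -5.8.

-5.8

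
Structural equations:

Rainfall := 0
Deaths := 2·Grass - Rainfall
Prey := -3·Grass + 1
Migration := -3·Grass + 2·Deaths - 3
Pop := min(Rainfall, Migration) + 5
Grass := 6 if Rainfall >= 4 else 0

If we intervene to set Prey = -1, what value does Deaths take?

0

The intervention breaks the incoming arrows to Prey: Prey := -3·Grass + 1 no longer applies, and Prey = -1.
Deaths is not downstream of the intervention, so its value is determined by the original equations.
Grass = 6 if Rainfall >= 4 else 0  [with Rainfall=0]  = 0
Deaths = 2·Grass - Rainfall  [with Grass=0, Rainfall=0]  = 0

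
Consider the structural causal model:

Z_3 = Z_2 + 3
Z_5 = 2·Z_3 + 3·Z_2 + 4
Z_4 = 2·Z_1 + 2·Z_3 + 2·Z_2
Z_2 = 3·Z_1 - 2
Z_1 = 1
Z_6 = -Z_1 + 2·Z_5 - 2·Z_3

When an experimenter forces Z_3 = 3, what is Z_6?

19

The intervention breaks the incoming arrows to Z_3: Z_3 = Z_2 + 3 no longer applies, and Z_3 = 3.
Z_2 = 3·Z_1 - 2  [with Z_1=1]  = 1
Z_5 = 2·Z_3 + 3·Z_2 + 4  [with Z_3=3, Z_2=1]  = 13
Z_6 = -Z_1 + 2·Z_5 - 2·Z_3  [with Z_1=1, Z_5=13, Z_3=3]  = 19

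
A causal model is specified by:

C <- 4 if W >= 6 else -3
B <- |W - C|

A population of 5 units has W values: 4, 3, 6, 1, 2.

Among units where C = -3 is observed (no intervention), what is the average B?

Observing C=-3 restricts to units where C's equation naturally yields -3: W ∈ {4, 3, 1, 2}. In that subpopulation B = 7, 6, 4, 5, mean 5.5.

5.5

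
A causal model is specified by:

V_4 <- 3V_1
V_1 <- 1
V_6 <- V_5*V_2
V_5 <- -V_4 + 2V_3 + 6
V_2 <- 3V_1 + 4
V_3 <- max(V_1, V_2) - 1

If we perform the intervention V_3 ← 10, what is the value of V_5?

23

do(V_3=10) replaces the equation V_3 <- max(V_1, V_2) - 1 with the constant V_3 = 10.
V_4 = 3V_1  [with V_1=1]  = 3
V_5 = -V_4 + 2V_3 + 6  [with V_4=3, V_3=10]  = 23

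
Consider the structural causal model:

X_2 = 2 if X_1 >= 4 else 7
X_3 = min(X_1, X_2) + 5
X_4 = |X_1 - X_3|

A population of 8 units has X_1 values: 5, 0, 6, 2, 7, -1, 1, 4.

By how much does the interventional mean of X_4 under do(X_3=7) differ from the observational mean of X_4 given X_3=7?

Every unit gets X_3=7 under the intervention. X_4 values become 2, 7, 1, 5, 0, 8, 6, 3; E[X_4|do(X_3=7)] = 4.
E[X_4|X_3=7] averages over only the 5 units with X_3=7 (X_1 = 5, 6, 2, 7, 4): X_4 = 2, 1, 5, 0, 3, mean 2.2.
Difference = 4 − 2.2 = 1.8.

1.8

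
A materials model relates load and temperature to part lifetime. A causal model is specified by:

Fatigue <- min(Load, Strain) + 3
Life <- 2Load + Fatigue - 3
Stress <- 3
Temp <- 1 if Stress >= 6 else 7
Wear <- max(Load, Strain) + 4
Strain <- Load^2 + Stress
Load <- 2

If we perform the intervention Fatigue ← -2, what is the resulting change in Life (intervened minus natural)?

Intervening sets Fatigue = -2 and removes its equation (Fatigue <- min(Load, Strain) + 3).
Life = 2Load + Fatigue - 3  [with Load=2, Fatigue=-2]  = -1
Without intervention: Strain = Load^2 + Stress  [with Load=2, Stress=3]  = 7; Fatigue = min(Load, Strain) + 3  [with Load=2, Strain=7]  = 5; Life = 2Load + Fatigue - 3  [with Load=2, Fatigue=5]  = 6.
Change = -1 − 6 = -7.

-7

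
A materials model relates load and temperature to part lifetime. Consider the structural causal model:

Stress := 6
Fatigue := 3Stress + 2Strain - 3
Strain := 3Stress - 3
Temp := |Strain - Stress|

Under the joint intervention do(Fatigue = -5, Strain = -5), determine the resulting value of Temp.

11

Setting Fatigue = -5, Strain = -5 by intervention discards those variables' equations.
Temp = |Strain - Stress|  [with Strain=-5, Stress=6]  = 11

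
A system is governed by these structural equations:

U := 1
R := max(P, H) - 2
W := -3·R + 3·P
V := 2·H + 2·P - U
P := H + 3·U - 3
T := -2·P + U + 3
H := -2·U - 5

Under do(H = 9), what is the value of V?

35

Under do(H=9), the mechanism H := -2·U - 5 is discarded; H is fixed at 9.
P = H + 3·U - 3  [with H=9, U=1]  = 9
V = 2·H + 2·P - U  [with H=9, P=9, U=1]  = 35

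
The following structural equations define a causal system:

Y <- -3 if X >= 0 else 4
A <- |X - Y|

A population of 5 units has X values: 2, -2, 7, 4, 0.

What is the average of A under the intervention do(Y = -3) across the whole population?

5.2

Every unit gets Y=-3 under the intervention. A values become 5, 1, 10, 7, 3; E[A|do(Y=-3)] = 5.2.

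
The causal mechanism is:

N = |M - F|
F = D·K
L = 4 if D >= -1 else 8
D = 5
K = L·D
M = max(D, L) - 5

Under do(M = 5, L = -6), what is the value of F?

-150

Setting M = 5, L = -6 by intervention discards those variables' equations.
K = L·D  [with L=-6, D=5]  = -30
F = D·K  [with D=5, K=-30]  = -150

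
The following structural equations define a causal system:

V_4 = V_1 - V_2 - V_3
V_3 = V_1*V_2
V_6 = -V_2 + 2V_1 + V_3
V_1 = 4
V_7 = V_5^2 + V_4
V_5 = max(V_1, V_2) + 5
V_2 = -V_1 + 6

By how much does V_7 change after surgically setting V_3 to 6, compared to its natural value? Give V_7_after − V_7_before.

The intervention breaks the incoming arrows to V_3: V_3 = V_1*V_2 no longer applies, and V_3 = 6.
V_2 = -V_1 + 6  [with V_1=4]  = 2
V_4 = V_1 - V_2 - V_3  [with V_1=4, V_2=2, V_3=6]  = -4
V_5 = max(V_1, V_2) + 5  [with V_1=4, V_2=2]  = 9
V_7 = V_5^2 + V_4  [with V_5=9, V_4=-4]  = 77
Without intervention: V_2 = -V_1 + 6  [with V_1=4]  = 2; V_3 = V_1*V_2  [with V_1=4, V_2=2]  = 8; V_4 = V_1 - V_2 - V_3  [with V_1=4, V_2=2, V_3=8]  = -6; V_5 = max(V_1, V_2) + 5  [with V_1=4, V_2=2]  = 9; V_7 = V_5^2 + V_4  [with V_5=9, V_4=-6]  = 75.
Change = 77 − 75 = 2.

2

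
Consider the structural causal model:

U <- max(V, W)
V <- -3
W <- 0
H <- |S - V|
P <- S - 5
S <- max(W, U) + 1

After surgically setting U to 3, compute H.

do(U=3) replaces the equation U <- max(V, W) with the constant U = 3.
S = max(W, U) + 1  [with W=0, U=3]  = 4
H = |S - V|  [with S=4, V=-3]  = 7

7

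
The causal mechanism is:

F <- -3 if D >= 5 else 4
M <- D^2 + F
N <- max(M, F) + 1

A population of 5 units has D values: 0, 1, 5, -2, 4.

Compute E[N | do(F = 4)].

14.2

Under do(F=4), F's equation is replaced by F=4 for every unit. Per-unit N: 5, 6, 30, 9, 21. Mean = 14.2.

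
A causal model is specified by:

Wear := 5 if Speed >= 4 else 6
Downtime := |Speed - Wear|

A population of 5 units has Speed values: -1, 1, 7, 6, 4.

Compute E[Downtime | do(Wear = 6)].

Under do(Wear=6), Wear's equation is replaced by Wear=6 for every unit. Per-unit Downtime: 7, 5, 1, 0, 2. Mean = 3.

3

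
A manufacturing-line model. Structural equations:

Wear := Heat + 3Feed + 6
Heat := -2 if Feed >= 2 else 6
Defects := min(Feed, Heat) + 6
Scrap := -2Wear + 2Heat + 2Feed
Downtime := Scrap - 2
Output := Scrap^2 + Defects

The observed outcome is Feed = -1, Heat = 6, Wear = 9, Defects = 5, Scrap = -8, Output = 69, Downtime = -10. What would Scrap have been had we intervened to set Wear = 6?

-2

do(Wear=6) replaces the equation Wear := Heat + 3Feed + 6 with the constant Wear = 6.
Heat = -2 if Feed >= 2 else 6  [with Feed=-1]  = 6
Scrap = -2Wear + 2Heat + 2Feed  [with Wear=6, Heat=6, Feed=-1]  = -2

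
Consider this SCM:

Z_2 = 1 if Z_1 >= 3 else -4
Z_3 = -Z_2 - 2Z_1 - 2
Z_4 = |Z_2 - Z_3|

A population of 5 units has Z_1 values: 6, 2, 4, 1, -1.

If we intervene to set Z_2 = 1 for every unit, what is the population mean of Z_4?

8.8

Every unit gets Z_2=1 under the intervention. Z_4 values become 16, 8, 12, 6, 2; E[Z_4|do(Z_2=1)] = 8.8.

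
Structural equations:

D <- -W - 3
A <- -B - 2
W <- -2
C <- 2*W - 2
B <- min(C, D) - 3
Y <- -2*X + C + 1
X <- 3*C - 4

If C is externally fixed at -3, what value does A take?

Under do(C=-3), the mechanism C <- 2*W - 2 is discarded; C is fixed at -3.
D = -W - 3  [with W=-2]  = -1
B = min(C, D) - 3  [with C=-3, D=-1]  = -6
A = -B - 2  [with B=-6]  = 4

4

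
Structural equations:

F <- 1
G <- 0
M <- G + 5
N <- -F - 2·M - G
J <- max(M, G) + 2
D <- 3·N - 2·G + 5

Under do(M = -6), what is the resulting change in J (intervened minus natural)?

do(M=-6) replaces the equation M <- G + 5 with the constant M = -6.
J = max(M, G) + 2  [with M=-6, G=0]  = 2
Without intervention: M = G + 5  [with G=0]  = 5; J = max(M, G) + 2  [with M=5, G=0]  = 7.
Change = 2 − 7 = -5.

-5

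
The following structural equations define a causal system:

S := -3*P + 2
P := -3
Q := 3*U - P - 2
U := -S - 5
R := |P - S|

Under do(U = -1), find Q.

-2

do(U=-1) replaces the equation U := -S - 5 with the constant U = -1.
Q = 3*U - P - 2  [with U=-1, P=-3]  = -2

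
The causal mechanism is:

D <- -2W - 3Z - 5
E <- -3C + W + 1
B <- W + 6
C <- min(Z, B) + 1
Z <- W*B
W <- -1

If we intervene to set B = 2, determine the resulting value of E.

3

Under do(B=2), the mechanism B <- W + 6 is discarded; B is fixed at 2.
Z = W*B  [with W=-1, B=2]  = -2
C = min(Z, B) + 1  [with Z=-2, B=2]  = -1
E = -3C + W + 1  [with C=-1, W=-1]  = 3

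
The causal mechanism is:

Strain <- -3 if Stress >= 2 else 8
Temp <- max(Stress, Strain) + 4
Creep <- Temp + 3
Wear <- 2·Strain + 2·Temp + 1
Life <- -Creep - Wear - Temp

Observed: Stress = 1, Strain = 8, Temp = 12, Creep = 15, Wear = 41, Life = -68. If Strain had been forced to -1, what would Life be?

-22

Under do(Strain=-1), the mechanism Strain <- -3 if Stress >= 2 else 8 is discarded; Strain is fixed at -1.
Temp = max(Stress, Strain) + 4  [with Stress=1, Strain=-1]  = 5
Creep = Temp + 3  [with Temp=5]  = 8
Wear = 2·Strain + 2·Temp + 1  [with Strain=-1, Temp=5]  = 9
Life = -Creep - Wear - Temp  [with Creep=8, Wear=9, Temp=5]  = -22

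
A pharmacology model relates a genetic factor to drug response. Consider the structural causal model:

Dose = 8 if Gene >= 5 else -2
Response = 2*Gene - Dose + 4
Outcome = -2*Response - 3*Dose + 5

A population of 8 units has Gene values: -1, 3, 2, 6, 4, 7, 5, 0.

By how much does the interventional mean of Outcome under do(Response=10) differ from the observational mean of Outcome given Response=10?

Every unit gets Response=10 under the intervention. Outcome values become -9, -9, -9, -39, -9, -39, -39, -9; E[Outcome|do(Response=10)] = -20.25.
Observing Response=10 restricts to units where Response's equation naturally yields 10: Gene ∈ {2, 7}. In that subpopulation Outcome = -9, -39, mean -24.
Difference = -20.25 − (-24) = 3.75.

3.75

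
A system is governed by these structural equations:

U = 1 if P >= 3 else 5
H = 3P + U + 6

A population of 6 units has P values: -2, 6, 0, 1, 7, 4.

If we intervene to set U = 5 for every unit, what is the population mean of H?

Under do(U=5), U's equation is replaced by U=5 for every unit. Per-unit H: 5, 29, 11, 14, 32, 23. Mean = 19.

19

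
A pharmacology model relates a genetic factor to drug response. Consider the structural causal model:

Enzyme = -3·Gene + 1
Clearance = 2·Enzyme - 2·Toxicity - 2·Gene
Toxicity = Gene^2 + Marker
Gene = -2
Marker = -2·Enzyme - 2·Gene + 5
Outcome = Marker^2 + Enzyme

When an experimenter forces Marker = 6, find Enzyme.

Under do(Marker=6), the mechanism Marker = -2·Enzyme - 2·Gene + 5 is discarded; Marker is fixed at 6.
Since Enzyme is not a descendant of the intervened variable, it is unaffected.
Enzyme = -3·Gene + 1  [with Gene=-2]  = 7

7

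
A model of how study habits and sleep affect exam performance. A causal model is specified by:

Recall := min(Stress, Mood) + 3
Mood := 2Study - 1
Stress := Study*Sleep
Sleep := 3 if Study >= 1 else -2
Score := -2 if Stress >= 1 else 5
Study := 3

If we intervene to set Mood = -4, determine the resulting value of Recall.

-1

The intervention breaks the incoming arrows to Mood: Mood := 2Study - 1 no longer applies, and Mood = -4.
Sleep = 3 if Study >= 1 else -2  [with Study=3]  = 3
Stress = Study*Sleep  [with Study=3, Sleep=3]  = 9
Recall = min(Stress, Mood) + 3  [with Stress=9, Mood=-4]  = -1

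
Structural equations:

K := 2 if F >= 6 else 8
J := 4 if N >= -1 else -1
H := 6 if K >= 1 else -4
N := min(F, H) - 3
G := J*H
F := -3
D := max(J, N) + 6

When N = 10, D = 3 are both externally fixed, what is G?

24

Setting N = 10, D = 3 by intervention discards those variables' equations.
K = 2 if F >= 6 else 8  [with F=-3]  = 8
H = 6 if K >= 1 else -4  [with K=8]  = 6
J = 4 if N >= -1 else -1  [with N=10]  = 4
G = J*H  [with J=4, H=6]  = 24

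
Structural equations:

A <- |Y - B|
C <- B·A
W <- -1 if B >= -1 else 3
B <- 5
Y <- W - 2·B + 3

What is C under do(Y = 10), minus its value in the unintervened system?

do(Y=10) replaces the equation Y <- W - 2·B + 3 with the constant Y = 10.
A = |Y - B|  [with Y=10, B=5]  = 5
C = B·A  [with B=5, A=5]  = 25
Without intervention: W = -1 if B >= -1 else 3  [with B=5]  = -1; Y = W - 2·B + 3  [with W=-1, B=5]  = -8; A = |Y - B|  [with Y=-8, B=5]  = 13; C = B·A  [with B=5, A=13]  = 65.
Change = 25 − 65 = -40.

-40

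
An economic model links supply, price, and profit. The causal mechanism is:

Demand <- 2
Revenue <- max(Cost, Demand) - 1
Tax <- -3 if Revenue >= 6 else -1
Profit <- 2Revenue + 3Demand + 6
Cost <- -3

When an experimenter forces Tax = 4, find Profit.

14

Intervening sets Tax = 4 and removes its equation (Tax <- -3 if Revenue >= 6 else -1).
No directed path runs from Tax to Profit, so Profit keeps its natural value.
Revenue = max(Cost, Demand) - 1  [with Cost=-3, Demand=2]  = 1
Profit = 2Revenue + 3Demand + 6  [with Revenue=1, Demand=2]  = 14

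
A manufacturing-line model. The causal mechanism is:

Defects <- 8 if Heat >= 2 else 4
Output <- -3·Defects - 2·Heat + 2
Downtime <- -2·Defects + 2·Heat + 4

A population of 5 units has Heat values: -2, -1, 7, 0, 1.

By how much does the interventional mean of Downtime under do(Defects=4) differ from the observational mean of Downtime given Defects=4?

3

Under do(Defects=4), Defects's equation is replaced by Defects=4 for every unit. Per-unit Downtime: -8, -6, 10, -4, -2. Mean = -2.
E[Downtime|Defects=4] averages over only the 4 units with Defects=4 (Heat = -2, -1, 0, 1): Downtime = -8, -6, -4, -2, mean -5.
Difference = -2 − (-5) = 3.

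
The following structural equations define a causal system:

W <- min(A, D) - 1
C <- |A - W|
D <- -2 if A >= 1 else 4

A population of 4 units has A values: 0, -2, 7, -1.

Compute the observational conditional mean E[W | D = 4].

-2

Conditioning on D=4 selects the 3 unit(s) with A ∈ {0, -2, -1}. Their W values: -1, -3, -2. Mean = -2.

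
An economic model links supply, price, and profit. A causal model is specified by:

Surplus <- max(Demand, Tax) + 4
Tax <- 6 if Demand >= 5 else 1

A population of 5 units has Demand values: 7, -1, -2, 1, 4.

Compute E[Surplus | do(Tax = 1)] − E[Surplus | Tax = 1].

1.05

The intervention sets Tax=1 in all 5 units regardless of Demand. Recomputing Surplus per unit gives 11, 5, 5, 5, 8; average 6.8.
Observing Tax=1 restricts to units where Tax's equation naturally yields 1: Demand ∈ {-1, -2, 1, 4}. In that subpopulation Surplus = 5, 5, 5, 8, mean 5.75.
Difference = 6.8 − 5.75 = 1.05.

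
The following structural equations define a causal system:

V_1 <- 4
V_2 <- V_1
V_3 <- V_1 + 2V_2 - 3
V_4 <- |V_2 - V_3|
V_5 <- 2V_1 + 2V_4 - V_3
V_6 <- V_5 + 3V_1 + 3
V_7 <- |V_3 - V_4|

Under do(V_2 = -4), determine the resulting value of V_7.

10

Under do(V_2=-4), the mechanism V_2 <- V_1 is discarded; V_2 is fixed at -4.
V_3 = V_1 + 2V_2 - 3  [with V_1=4, V_2=-4]  = -7
V_4 = |V_2 - V_3|  [with V_2=-4, V_3=-7]  = 3
V_7 = |V_3 - V_4|  [with V_3=-7, V_4=3]  = 10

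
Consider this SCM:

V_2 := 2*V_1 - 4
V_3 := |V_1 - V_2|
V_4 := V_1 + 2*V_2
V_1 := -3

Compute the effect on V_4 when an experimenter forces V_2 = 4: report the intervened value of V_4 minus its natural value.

Under do(V_2=4), the mechanism V_2 := 2*V_1 - 4 is discarded; V_2 is fixed at 4.
V_4 = V_1 + 2*V_2  [with V_1=-3, V_2=4]  = 5
Without intervention: V_2 = 2*V_1 - 4  [with V_1=-3]  = -10; V_4 = V_1 + 2*V_2  [with V_1=-3, V_2=-10]  = -23.
Change = 5 − (-23) = 28.

28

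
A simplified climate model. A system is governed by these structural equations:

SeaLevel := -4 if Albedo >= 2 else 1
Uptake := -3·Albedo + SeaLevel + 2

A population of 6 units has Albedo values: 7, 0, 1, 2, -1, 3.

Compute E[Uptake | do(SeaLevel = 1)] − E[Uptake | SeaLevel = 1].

-6

Under do(SeaLevel=1), SeaLevel's equation is replaced by SeaLevel=1 for every unit. Per-unit Uptake: -18, 3, 0, -3, 6, -6. Mean = -3.
Conditioning on SeaLevel=1 selects the 3 unit(s) with Albedo ∈ {0, 1, -1}. Their Uptake values: 3, 0, 6. Mean = 3.
Difference = -3 − 3 = -6.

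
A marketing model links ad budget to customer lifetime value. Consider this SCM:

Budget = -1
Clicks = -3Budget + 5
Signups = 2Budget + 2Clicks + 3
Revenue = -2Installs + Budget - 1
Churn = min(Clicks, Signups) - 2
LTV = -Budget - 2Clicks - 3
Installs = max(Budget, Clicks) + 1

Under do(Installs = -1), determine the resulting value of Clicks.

8

Under do(Installs=-1), the mechanism Installs = max(Budget, Clicks) + 1 is discarded; Installs is fixed at -1.
Since Clicks is not a descendant of the intervened variable, it is unaffected.
Clicks = -3Budget + 5  [with Budget=-1]  = 8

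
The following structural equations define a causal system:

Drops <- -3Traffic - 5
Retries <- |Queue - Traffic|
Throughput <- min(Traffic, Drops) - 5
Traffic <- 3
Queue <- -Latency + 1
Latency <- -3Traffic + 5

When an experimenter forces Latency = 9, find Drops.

-14

Under do(Latency=9), the mechanism Latency <- -3Traffic + 5 is discarded; Latency is fixed at 9.
Since Drops is not a descendant of the intervened variable, it is unaffected.
Drops = -3Traffic - 5  [with Traffic=3]  = -14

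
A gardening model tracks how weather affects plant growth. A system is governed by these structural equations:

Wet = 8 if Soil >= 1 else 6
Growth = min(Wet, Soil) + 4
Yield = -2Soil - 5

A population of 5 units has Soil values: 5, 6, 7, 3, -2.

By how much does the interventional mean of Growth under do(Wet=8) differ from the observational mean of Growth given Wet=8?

-1.45

Under do(Wet=8), Wet's equation is replaced by Wet=8 for every unit. Per-unit Growth: 9, 10, 11, 7, 2. Mean = 7.8.
Observing Wet=8 restricts to units where Wet's equation naturally yields 8: Soil ∈ {5, 6, 7, 3}. In that subpopulation Growth = 9, 10, 11, 7, mean 9.25.
Difference = 7.8 − 9.25 = -1.45.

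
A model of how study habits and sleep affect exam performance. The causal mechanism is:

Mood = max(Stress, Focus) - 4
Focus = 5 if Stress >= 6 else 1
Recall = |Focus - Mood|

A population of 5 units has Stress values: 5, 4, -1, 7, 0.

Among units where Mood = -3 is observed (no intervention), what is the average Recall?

4

Observing Mood=-3 restricts to units where Mood's equation naturally yields -3: Stress ∈ {-1, 0}. In that subpopulation Recall = 4, 4, mean 4.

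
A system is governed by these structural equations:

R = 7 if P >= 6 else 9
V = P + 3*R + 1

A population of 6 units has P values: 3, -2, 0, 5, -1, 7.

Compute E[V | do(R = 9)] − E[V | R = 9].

Under do(R=9), R's equation is replaced by R=9 for every unit. Per-unit V: 31, 26, 28, 33, 27, 35. Mean = 30.
Conditioning on R=9 selects the 5 unit(s) with P ∈ {3, -2, 0, 5, -1}. Their V values: 31, 26, 28, 33, 27. Mean = 29.
Difference = 30 − 29 = 1.

1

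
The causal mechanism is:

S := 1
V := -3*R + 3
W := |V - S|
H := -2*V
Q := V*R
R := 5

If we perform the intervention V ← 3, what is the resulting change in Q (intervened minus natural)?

The intervention breaks the incoming arrows to V: V := -3*R + 3 no longer applies, and V = 3.
Q = V*R  [with V=3, R=5]  = 15
Without intervention: V = -3*R + 3  [with R=5]  = -12; Q = V*R  [with V=-12, R=5]  = -60.
Change = 15 − (-60) = 75.

75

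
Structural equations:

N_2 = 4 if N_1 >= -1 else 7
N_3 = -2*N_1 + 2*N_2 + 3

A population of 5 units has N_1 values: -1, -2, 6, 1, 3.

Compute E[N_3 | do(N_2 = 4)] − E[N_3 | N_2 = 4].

1.7

do(N_2=4) breaks N_2's dependence on N_1. With N_2=4 fixed, N_3 across the units is 13, 15, -1, 9, 5, mean 8.2.
Observing N_2=4 restricts to units where N_2's equation naturally yields 4: N_1 ∈ {-1, 6, 1, 3}. In that subpopulation N_3 = 13, -1, 9, 5, mean 6.5.
Difference = 8.2 − 6.5 = 1.7.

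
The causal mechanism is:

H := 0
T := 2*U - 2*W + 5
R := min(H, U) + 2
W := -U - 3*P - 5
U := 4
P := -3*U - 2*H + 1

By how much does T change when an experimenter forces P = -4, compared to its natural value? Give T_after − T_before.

42

Under do(P=-4), the mechanism P := -3*U - 2*H + 1 is discarded; P is fixed at -4.
W = -U - 3*P - 5  [with U=4, P=-4]  = 3
T = 2*U - 2*W + 5  [with U=4, W=3]  = 7
Without intervention: P = -3*U - 2*H + 1  [with U=4, H=0]  = -11; W = -U - 3*P - 5  [with U=4, P=-11]  = 24; T = 2*U - 2*W + 5  [with U=4, W=24]  = -35.
Change = 7 − (-35) = 42.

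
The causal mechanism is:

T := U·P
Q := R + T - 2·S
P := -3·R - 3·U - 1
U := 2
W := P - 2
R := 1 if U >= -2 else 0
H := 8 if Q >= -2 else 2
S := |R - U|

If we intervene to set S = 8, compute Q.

The intervention breaks the incoming arrows to S: S := |R - U| no longer applies, and S = 8.
R = 1 if U >= -2 else 0  [with U=2]  = 1
P = -3·R - 3·U - 1  [with R=1, U=2]  = -10
T = U·P  [with U=2, P=-10]  = -20
Q = R + T - 2·S  [with R=1, T=-20, S=8]  = -35

-35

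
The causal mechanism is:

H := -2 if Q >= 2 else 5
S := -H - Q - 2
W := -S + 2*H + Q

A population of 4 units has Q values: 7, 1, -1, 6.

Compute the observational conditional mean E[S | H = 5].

E[S|H=5] averages over only the 2 units with H=5 (Q = 1, -1): S = -8, -6, mean -7.

-7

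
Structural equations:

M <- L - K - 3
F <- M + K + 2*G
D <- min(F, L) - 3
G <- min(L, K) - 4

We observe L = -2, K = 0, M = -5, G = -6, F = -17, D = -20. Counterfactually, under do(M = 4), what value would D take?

The intervention breaks the incoming arrows to M: M <- L - K - 3 no longer applies, and M = 4.
G = min(L, K) - 4  [with L=-2, K=0]  = -6
F = M + K + 2*G  [with M=4, K=0, G=-6]  = -8
D = min(F, L) - 3  [with F=-8, L=-2]  = -11

-11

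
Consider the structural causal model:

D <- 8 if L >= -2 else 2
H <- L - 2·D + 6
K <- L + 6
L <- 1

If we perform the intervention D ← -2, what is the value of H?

Under do(D=-2), the mechanism D <- 8 if L >= -2 else 2 is discarded; D is fixed at -2.
H = L - 2·D + 6  [with L=1, D=-2]  = 11

11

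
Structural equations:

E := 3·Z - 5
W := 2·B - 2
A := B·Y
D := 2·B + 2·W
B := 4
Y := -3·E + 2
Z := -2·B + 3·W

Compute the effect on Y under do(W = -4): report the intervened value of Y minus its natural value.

do(W=-4) replaces the equation W := 2·B - 2 with the constant W = -4.
Z = -2·B + 3·W  [with B=4, W=-4]  = -20
E = 3·Z - 5  [with Z=-20]  = -65
Y = -3·E + 2  [with E=-65]  = 197
Without intervention: W = 2·B - 2  [with B=4]  = 6; Z = -2·B + 3·W  [with B=4, W=6]  = 10; E = 3·Z - 5  [with Z=10]  = 25; Y = -3·E + 2  [with E=25]  = -73.
Change = 197 − (-73) = 270.

270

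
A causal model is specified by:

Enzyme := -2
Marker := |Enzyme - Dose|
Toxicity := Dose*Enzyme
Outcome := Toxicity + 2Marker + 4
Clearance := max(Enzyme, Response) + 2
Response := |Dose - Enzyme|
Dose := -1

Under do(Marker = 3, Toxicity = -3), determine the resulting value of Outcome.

Under do(Marker = 3, Toxicity = -3), each intervened variable's structural equation is replaced by its fixed value.
Outcome = Toxicity + 2Marker + 4  [with Toxicity=-3, Marker=3]  = 7

7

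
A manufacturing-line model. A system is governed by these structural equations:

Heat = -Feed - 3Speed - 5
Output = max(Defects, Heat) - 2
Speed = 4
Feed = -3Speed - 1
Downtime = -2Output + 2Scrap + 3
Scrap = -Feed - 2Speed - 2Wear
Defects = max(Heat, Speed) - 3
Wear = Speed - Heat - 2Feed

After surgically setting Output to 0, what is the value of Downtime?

-123

do(Output=0) replaces the equation Output = max(Defects, Heat) - 2 with the constant Output = 0.
Feed = -3Speed - 1  [with Speed=4]  = -13
Heat = -Feed - 3Speed - 5  [with Feed=-13, Speed=4]  = -4
Wear = Speed - Heat - 2Feed  [with Speed=4, Heat=-4, Feed=-13]  = 34
Scrap = -Feed - 2Speed - 2Wear  [with Feed=-13, Speed=4, Wear=34]  = -63
Downtime = -2Output + 2Scrap + 3  [with Output=0, Scrap=-63]  = -123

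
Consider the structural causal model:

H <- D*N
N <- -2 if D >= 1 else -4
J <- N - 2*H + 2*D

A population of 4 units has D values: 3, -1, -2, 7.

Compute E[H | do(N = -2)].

-3.5

Every unit gets N=-2 under the intervention. H values become -6, 2, 4, -14; E[H|do(N=-2)] = -3.5.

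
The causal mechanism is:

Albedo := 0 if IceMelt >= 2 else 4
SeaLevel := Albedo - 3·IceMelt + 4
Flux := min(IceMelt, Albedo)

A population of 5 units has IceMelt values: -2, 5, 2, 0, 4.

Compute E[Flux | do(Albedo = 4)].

1.6

Every unit gets Albedo=4 under the intervention. Flux values become -2, 4, 2, 0, 4; E[Flux|do(Albedo=4)] = 1.6.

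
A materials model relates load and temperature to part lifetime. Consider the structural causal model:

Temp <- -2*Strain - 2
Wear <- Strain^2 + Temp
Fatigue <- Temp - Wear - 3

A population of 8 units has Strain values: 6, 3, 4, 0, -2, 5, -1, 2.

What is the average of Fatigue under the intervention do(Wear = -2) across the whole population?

-7.25

do(Wear=-2) breaks Wear's dependence on Strain. With Wear=-2 fixed, Fatigue across the units is -15, -9, -11, -3, 1, -13, -1, -7, mean -7.25.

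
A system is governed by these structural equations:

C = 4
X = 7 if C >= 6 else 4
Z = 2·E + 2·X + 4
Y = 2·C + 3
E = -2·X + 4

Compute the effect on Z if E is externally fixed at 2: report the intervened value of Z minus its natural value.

The intervention breaks the incoming arrows to E: E = -2·X + 4 no longer applies, and E = 2.
X = 7 if C >= 6 else 4  [with C=4]  = 4
Z = 2·E + 2·X + 4  [with E=2, X=4]  = 16
Without intervention: X = 7 if C >= 6 else 4  [with C=4]  = 4; E = -2·X + 4  [with X=4]  = -4; Z = 2·E + 2·X + 4  [with E=-4, X=4]  = 4.
Change = 16 − 4 = 12.

12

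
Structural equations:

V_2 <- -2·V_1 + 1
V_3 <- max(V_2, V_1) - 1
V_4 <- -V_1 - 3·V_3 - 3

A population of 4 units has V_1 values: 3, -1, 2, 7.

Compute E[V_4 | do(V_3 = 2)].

-11.75

Every unit gets V_3=2 under the intervention. V_4 values become -12, -8, -11, -16; E[V_4|do(V_3=2)] = -11.75.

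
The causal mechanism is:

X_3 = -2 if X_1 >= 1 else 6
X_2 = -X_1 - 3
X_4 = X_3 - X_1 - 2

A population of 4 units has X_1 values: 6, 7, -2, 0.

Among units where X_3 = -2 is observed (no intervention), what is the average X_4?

Conditioning on X_3=-2 selects the 2 unit(s) with X_1 ∈ {6, 7}. Their X_4 values: -10, -11. Mean = -10.5.

-10.5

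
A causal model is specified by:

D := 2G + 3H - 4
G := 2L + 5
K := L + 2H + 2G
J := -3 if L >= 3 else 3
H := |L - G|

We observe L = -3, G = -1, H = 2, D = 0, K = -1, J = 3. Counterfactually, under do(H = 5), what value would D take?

9

The intervention breaks the incoming arrows to H: H := |L - G| no longer applies, and H = 5.
G = 2L + 5  [with L=-3]  = -1
D = 2G + 3H - 4  [with G=-1, H=5]  = 9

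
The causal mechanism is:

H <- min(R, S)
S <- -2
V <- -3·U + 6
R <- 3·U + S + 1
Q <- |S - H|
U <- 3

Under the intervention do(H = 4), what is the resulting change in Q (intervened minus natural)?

Intervening sets H = 4 and removes its equation (H <- min(R, S)).
Q = |S - H|  [with S=-2, H=4]  = 6
Without intervention: R = 3·U + S + 1  [with U=3, S=-2]  = 8; H = min(R, S)  [with R=8, S=-2]  = -2; Q = |S - H|  [with S=-2, H=-2]  = 0.
Change = 6 − 0 = 6.

6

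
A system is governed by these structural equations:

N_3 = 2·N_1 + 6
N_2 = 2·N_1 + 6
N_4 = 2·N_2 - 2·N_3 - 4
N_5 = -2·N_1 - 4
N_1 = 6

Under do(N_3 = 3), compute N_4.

26

The intervention breaks the incoming arrows to N_3: N_3 = 2·N_1 + 6 no longer applies, and N_3 = 3.
N_2 = 2·N_1 + 6  [with N_1=6]  = 18
N_4 = 2·N_2 - 2·N_3 - 4  [with N_2=18, N_3=3]  = 26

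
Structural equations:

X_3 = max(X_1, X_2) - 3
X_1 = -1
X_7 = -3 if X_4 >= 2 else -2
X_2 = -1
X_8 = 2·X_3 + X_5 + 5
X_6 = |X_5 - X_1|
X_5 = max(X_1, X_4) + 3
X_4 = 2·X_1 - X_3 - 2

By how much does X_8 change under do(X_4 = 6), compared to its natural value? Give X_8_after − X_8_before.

do(X_4=6) replaces the equation X_4 = 2·X_1 - X_3 - 2 with the constant X_4 = 6.
X_3 = max(X_1, X_2) - 3  [with X_1=-1, X_2=-1]  = -4
X_5 = max(X_1, X_4) + 3  [with X_1=-1, X_4=6]  = 9
X_8 = 2·X_3 + X_5 + 5  [with X_3=-4, X_5=9]  = 6
Without intervention: X_3 = max(X_1, X_2) - 3  [with X_1=-1, X_2=-1]  = -4; X_4 = 2·X_1 - X_3 - 2  [with X_1=-1, X_3=-4]  = 0; X_5 = max(X_1, X_4) + 3  [with X_1=-1, X_4=0]  = 3; X_8 = 2·X_3 + X_5 + 5  [with X_3=-4, X_5=3]  = 0.
Change = 6 − 0 = 6.

6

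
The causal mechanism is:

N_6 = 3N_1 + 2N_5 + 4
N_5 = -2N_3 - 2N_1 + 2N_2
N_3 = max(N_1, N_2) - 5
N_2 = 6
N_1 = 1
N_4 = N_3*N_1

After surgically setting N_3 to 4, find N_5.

do(N_3=4) replaces the equation N_3 = max(N_1, N_2) - 5 with the constant N_3 = 4.
N_5 = -2N_3 - 2N_1 + 2N_2  [with N_3=4, N_1=1, N_2=6]  = 2

2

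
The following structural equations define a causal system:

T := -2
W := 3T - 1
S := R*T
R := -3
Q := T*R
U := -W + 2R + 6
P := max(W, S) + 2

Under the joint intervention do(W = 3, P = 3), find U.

Setting W = 3, P = 3 by intervention discards those variables' equations.
U = -W + 2R + 6  [with W=3, R=-3]  = -3

-3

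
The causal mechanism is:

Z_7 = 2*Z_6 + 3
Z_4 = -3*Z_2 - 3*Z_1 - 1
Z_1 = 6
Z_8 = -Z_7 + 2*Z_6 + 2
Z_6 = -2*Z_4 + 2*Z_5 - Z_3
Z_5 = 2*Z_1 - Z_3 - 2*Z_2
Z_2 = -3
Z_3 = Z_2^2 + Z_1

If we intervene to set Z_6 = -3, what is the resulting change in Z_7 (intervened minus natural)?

-28

Intervening sets Z_6 = -3 and removes its equation (Z_6 = -2*Z_4 + 2*Z_5 - Z_3).
Z_7 = 2*Z_6 + 3  [with Z_6=-3]  = -3
Without intervention: Z_3 = Z_2^2 + Z_1  [with Z_2=-3, Z_1=6]  = 15; Z_4 = -3*Z_2 - 3*Z_1 - 1  [with Z_2=-3, Z_1=6]  = -10; Z_5 = 2*Z_1 - Z_3 - 2*Z_2  [with Z_1=6, Z_3=15, Z_2=-3]  = 3; Z_6 = -2*Z_4 + 2*Z_5 - Z_3  [with Z_4=-10, Z_5=3, Z_3=15]  = 11; Z_7 = 2*Z_6 + 3  [with Z_6=11]  = 25.
Change = -3 − 25 = -28.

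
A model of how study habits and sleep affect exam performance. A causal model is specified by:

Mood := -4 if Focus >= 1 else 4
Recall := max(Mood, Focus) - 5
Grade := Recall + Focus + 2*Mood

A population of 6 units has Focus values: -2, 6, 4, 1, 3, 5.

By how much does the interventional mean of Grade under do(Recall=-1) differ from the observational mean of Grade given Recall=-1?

-3.5

The intervention sets Recall=-1 in all 6 units regardless of Focus. Recomputing Grade per unit gives 5, -3, -5, -8, -6, -4; average -3.5.
Conditioning on Recall=-1 selects the 2 unit(s) with Focus ∈ {-2, 4}. Their Grade values: 5, -5. Mean = 0.
Difference = -3.5 − 0 = -3.5.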